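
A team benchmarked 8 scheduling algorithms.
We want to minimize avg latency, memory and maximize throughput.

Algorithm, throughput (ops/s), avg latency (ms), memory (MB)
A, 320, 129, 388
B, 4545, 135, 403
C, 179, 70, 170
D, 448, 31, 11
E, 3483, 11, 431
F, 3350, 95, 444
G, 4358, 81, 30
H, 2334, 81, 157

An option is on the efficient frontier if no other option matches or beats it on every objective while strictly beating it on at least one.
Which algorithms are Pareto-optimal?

B, D, E, G

A: dominated by D (throughput 448≥320, avg latency 31≤129, memory 11≤388).
B: not dominated (best throughput).
C: dominated by D (throughput 448≥179, avg latency 31≤70, memory 11≤170).
D: not dominated (best memory).
E: not dominated (best avg latency).
F: dominated by E (throughput 3483≥3350, avg latency 11≤95, memory 431≤444).
G: not dominated.
H: dominated by G (throughput 4358≥2334, avg latency 81≤81, memory 30≤157).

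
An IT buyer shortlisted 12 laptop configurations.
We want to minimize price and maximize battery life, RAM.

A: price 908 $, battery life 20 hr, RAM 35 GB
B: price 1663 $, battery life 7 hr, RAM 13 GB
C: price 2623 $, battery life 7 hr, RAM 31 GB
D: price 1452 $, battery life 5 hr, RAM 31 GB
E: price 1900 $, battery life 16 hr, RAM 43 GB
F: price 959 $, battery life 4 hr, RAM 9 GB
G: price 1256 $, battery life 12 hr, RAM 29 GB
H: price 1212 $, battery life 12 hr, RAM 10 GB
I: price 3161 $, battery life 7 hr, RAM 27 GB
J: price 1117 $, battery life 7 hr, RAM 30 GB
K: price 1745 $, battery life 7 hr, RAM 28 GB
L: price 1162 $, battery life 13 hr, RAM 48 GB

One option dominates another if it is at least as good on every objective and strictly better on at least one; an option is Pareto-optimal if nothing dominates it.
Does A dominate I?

Yes

A vs I: price 908≤3161, battery life 20≥7, RAM 35≥27 — A is at least as good on every objective with at least one strict improvement.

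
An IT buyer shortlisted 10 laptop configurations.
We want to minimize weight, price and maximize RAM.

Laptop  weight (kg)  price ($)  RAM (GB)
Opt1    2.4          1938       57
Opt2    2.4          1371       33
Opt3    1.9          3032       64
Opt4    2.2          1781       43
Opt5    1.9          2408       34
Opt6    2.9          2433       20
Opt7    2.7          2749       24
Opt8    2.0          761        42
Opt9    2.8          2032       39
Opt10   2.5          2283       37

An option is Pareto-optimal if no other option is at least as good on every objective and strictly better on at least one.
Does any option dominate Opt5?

Opt1: worse on weight (2.4 vs 1.9).
Opt2: worse on weight (2.4 vs 1.9).
Opt3: worse on price (3032 vs 2408).
Opt4: worse on weight (2.2 vs 1.9).
Opt6: worse on weight (2.9 vs 1.9).
Opt7: worse on weight (2.7 vs 1.9).
Opt8: worse on weight (2.0 vs 1.9).
Opt9: worse on weight (2.8 vs 1.9).
Opt10: worse on weight (2.5 vs 1.9).
No option is at least as good as Opt5 on every objective and strictly better on one.

No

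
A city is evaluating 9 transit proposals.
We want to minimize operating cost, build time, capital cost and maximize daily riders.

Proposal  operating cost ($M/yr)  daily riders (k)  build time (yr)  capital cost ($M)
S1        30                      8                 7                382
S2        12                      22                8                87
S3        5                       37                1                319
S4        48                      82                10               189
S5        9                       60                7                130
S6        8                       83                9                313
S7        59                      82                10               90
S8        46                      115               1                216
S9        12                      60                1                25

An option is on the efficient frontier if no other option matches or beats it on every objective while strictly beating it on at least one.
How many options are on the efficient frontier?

S1: dominated by S3 (operating cost 5≤30, daily riders 37≥8, build time 1≤7, capital cost 319≤382).
S2: dominated by S9 (operating cost 12≤12, daily riders 60≥22, build time 1≤8, capital cost 25≤87).
S3: not dominated (best operating cost).
S4: not dominated.
S5: not dominated.
S6: not dominated.
S7: not dominated.
S8: not dominated (best daily riders).
S9: not dominated (best capital cost).
Pareto-optimal: S3, S4, S5, S6, S7, S8, S9 → 7.

7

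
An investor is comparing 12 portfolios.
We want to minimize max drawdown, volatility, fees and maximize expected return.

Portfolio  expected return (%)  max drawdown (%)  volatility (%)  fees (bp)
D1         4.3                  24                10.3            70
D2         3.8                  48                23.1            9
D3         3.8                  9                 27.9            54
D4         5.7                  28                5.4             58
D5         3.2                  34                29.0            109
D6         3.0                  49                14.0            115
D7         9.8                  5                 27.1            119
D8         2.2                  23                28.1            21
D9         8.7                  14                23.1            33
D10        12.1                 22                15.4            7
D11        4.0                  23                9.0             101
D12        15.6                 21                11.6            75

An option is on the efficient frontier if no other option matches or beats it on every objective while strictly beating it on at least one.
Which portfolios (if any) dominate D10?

none

D1: worse on expected return (4.3 vs 12.1).
D2: worse on expected return (3.8 vs 12.1).
D3: worse on expected return (3.8 vs 12.1).
D4: worse on expected return (5.7 vs 12.1).
D5: worse on expected return (3.2 vs 12.1).
D6: worse on expected return (3.0 vs 12.1).
D7: worse on expected return (9.8 vs 12.1).
D8: worse on expected return (2.2 vs 12.1).
D9: worse on expected return (8.7 vs 12.1).
D11: worse on expected return (4.0 vs 12.1).
D12: worse on fees (75 vs 7).
No option dominates D10.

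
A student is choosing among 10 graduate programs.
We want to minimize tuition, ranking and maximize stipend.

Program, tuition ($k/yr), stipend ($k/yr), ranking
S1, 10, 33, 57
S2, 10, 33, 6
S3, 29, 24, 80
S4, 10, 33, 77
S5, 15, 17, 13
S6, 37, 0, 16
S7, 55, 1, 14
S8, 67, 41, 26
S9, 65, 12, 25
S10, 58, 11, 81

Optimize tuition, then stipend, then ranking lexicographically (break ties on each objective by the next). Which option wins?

First minimize tuition: best is 10, kept {S1, S2, S4}.
Then maximize stipend: best is 33, kept {S1, S2, S4}.
Then minimize ranking: best is 6, kept {S2}.

S2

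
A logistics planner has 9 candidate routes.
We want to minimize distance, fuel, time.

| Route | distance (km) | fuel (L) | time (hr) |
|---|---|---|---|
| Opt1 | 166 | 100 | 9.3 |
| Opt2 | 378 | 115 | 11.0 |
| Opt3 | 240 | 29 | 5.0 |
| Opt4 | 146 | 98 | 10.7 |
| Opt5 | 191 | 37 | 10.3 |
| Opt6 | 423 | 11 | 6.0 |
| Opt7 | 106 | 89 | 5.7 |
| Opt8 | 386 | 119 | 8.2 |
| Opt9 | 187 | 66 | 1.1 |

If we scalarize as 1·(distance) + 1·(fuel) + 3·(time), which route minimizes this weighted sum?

Opt1: 1·166 + 1·100 + 3·9.3 = 293.9
Opt2: 1·378 + 1·115 + 3·11.0 = 526.0
Opt3: 1·240 + 1·29 + 3·5.0 = 284.0
Opt4: 1·146 + 1·98 + 3·10.7 = 276.1
Opt5: 1·191 + 1·37 + 3·10.3 = 258.9
Opt6: 1·423 + 1·11 + 3·6.0 = 452.0
Opt7: 1·106 + 1·89 + 3·5.7 = 212.1
Opt8: 1·386 + 1·119 + 3·8.2 = 529.6
Opt9: 1·187 + 1·66 + 3·1.1 = 256.3
Lowest: Opt7 at 212.1.

Opt7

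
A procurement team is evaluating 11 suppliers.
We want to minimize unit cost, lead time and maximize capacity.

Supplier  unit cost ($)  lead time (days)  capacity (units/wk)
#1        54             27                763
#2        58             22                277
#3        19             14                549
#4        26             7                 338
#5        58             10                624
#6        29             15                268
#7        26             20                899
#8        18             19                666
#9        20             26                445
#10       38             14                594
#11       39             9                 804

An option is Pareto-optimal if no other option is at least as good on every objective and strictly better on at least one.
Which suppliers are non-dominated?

#1: dominated by #7 (unit cost 26≤54, lead time 20≤27, capacity 899≥763).
#2: dominated by #3 (unit cost 19≤58, lead time 14≤22, capacity 549≥277).
#3: not dominated.
#4: not dominated (best lead time).
#5: dominated by #11 (unit cost 39≤58, lead time 9≤10, capacity 804≥624).
#6: dominated by #3 (unit cost 19≤29, lead time 14≤15, capacity 549≥268).
#7: not dominated (best capacity).
#8: not dominated (best unit cost).
#9: dominated by #3 (unit cost 19≤20, lead time 14≤26, capacity 549≥445).
#10: not dominated.
#11: not dominated.

#3, #4, #7, #8, #10, #11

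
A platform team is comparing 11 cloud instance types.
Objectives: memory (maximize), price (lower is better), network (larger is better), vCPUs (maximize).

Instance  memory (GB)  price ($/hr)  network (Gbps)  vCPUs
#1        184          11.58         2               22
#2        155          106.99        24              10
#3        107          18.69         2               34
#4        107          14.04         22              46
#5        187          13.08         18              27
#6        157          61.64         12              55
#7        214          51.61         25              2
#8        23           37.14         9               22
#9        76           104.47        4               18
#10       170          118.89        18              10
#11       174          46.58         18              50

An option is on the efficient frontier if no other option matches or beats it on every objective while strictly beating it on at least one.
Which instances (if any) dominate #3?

#4: memory 107≥107, price 14.04≤18.69, network 22≥2, vCPUs 46≥34 — dominates #3.
Others (#1, #2, #5, #6, #7, #8, #9, #10, #11) are each worse than #3 on at least one objective.

#4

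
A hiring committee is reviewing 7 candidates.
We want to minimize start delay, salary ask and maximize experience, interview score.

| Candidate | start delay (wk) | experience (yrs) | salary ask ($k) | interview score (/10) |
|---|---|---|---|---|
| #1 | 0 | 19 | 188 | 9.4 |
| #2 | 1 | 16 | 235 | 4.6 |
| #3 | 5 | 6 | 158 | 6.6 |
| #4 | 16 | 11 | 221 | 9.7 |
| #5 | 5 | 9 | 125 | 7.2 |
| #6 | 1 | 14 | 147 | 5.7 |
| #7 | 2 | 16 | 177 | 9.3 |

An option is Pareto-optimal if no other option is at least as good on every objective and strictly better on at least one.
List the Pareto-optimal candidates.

#1: not dominated (best start delay).
#2: dominated by #1 (start delay 0≤1, experience 19≥16, salary ask 188≤235, interview score 9.4≥4.6).
#3: dominated by #5 (start delay 5≤5, experience 9≥6, salary ask 125≤158, interview score 7.2≥6.6).
#4: not dominated (best interview score).
#5: not dominated (best salary ask).
#6: not dominated.
#7: not dominated.

#1, #4, #5, #6, #7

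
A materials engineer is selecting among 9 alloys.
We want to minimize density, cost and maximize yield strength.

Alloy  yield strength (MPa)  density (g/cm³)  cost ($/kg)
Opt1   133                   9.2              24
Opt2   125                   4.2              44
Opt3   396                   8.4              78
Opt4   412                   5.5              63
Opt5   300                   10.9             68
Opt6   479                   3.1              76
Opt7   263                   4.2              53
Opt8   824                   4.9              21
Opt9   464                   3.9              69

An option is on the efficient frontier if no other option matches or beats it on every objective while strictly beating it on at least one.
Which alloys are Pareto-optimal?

Opt1: dominated by Opt8 (yield strength 824≥133, density 4.9≤9.2, cost 21≤24).
Opt2: not dominated.
Opt3: dominated by Opt4 (yield strength 412≥396, density 5.5≤8.4, cost 63≤78).
Opt4: dominated by Opt8 (yield strength 824≥412, density 4.9≤5.5, cost 21≤63).
Opt5: dominated by Opt4 (yield strength 412≥300, density 5.5≤10.9, cost 63≤68).
Opt6: not dominated (best density).
Opt7: not dominated.
Opt8: not dominated (best yield strength).
Opt9: not dominated.

Opt2, Opt6, Opt7, Opt8, Opt9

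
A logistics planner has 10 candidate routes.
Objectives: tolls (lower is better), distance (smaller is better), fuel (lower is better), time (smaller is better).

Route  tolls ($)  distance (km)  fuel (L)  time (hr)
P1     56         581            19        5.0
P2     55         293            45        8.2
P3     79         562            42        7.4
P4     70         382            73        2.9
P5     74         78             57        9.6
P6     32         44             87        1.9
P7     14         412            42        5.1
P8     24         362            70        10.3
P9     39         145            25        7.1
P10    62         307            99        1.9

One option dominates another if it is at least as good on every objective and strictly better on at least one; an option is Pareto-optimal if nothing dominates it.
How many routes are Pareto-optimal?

7

P1: not dominated (best fuel).
P2: dominated by P9 (tolls 39≤55, distance 145≤293, fuel 25≤45, time 7.1≤8.2).
P3: dominated by P7 (tolls 14≤79, distance 412≤562, fuel 42≤42, time 5.1≤7.4).
P4: not dominated.
P5: not dominated.
P6: not dominated (best distance).
P7: not dominated (best tolls).
P8: not dominated.
P9: not dominated.
P10: dominated by P6 (tolls 32≤62, distance 44≤307, fuel 87≤99, time 1.9≤1.9).
Pareto-optimal: P1, P4, P5, P6, P7, P8, P9 → 7.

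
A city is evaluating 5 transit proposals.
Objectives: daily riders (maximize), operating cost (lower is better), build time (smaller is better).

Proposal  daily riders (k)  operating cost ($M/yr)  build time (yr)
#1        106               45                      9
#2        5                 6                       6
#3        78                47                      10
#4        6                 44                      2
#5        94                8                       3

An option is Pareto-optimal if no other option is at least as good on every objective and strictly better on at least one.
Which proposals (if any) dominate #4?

none

#1: worse on operating cost (45 vs 44).
#2: worse on daily riders (5 vs 6).
#3: worse on operating cost (47 vs 44).
#5: worse on build time (3 vs 2).
No option dominates #4.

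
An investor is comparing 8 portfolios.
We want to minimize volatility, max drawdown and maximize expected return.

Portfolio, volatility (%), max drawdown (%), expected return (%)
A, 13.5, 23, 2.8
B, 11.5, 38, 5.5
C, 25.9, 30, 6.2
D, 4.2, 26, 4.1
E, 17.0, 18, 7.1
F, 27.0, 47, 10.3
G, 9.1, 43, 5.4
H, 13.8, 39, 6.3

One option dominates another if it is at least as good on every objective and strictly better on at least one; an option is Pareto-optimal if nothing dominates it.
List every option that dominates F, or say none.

none

A: worse on expected return (2.8 vs 10.3).
B: worse on expected return (5.5 vs 10.3).
C: worse on expected return (6.2 vs 10.3).
D: worse on expected return (4.1 vs 10.3).
E: worse on expected return (7.1 vs 10.3).
G: worse on expected return (5.4 vs 10.3).
H: worse on expected return (6.3 vs 10.3).
No option dominates F.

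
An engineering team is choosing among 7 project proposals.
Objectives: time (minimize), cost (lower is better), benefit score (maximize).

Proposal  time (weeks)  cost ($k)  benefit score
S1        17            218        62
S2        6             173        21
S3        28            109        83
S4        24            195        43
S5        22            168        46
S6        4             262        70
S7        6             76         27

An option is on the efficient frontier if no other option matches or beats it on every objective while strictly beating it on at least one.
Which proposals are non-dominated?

S1, S3, S5, S6, S7

S1: not dominated.
S2: dominated by S7 (time 6≤6, cost 76≤173, benefit score 27≥21).
S3: not dominated (best benefit score).
S4: dominated by S5 (time 22≤24, cost 168≤195, benefit score 46≥43).
S5: not dominated.
S6: not dominated (best time).
S7: not dominated (best cost).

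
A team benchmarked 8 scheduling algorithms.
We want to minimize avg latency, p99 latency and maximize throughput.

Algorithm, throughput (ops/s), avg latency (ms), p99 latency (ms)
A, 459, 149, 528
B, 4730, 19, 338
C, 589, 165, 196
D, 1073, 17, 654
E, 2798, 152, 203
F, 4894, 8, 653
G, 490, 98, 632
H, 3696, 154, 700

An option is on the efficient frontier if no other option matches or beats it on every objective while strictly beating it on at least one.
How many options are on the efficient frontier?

A: dominated by B (throughput 4730≥459, avg latency 19≤149, p99 latency 338≤528).
B: not dominated.
C: not dominated (best p99 latency).
D: dominated by F (throughput 4894≥1073, avg latency 8≤17, p99 latency 653≤654).
E: not dominated.
F: not dominated (best throughput).
G: dominated by B (throughput 4730≥490, avg latency 19≤98, p99 latency 338≤632).
H: dominated by B (throughput 4730≥3696, avg latency 19≤154, p99 latency 338≤700).
Pareto-optimal: B, C, E, F → 4.

4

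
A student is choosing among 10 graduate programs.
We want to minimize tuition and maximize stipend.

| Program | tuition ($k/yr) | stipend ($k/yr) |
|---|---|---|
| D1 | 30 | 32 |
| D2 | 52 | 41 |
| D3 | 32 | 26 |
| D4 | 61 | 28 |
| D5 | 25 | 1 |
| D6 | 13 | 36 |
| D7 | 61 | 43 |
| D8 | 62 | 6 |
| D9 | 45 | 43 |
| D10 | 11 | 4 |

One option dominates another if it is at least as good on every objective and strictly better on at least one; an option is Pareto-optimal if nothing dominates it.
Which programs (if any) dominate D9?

none

D1: worse on stipend (32 vs 43).
D2: worse on tuition (52 vs 45).
D3: worse on stipend (26 vs 43).
D4: worse on tuition (61 vs 45).
D5: worse on stipend (1 vs 43).
D6: worse on stipend (36 vs 43).
D7: worse on tuition (61 vs 45).
D8: worse on tuition (62 vs 45).
D10: worse on stipend (4 vs 43).
No option dominates D9.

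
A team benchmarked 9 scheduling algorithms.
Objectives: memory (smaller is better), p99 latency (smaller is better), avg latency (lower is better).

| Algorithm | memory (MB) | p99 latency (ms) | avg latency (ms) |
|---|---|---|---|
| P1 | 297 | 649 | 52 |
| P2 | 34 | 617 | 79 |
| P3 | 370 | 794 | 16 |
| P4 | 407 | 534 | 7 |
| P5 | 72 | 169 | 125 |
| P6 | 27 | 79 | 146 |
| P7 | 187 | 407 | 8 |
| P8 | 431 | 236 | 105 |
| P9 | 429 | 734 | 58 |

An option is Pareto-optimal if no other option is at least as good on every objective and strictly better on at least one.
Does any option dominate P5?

No

P1: worse on memory (297 vs 72).
P2: worse on p99 latency (617 vs 169).
P3: worse on memory (370 vs 72).
P4: worse on memory (407 vs 72).
P6: worse on avg latency (146 vs 125).
P7: worse on memory (187 vs 72).
P8: worse on memory (431 vs 72).
P9: worse on memory (429 vs 72).
No option is at least as good as P5 on every objective and strictly better on one.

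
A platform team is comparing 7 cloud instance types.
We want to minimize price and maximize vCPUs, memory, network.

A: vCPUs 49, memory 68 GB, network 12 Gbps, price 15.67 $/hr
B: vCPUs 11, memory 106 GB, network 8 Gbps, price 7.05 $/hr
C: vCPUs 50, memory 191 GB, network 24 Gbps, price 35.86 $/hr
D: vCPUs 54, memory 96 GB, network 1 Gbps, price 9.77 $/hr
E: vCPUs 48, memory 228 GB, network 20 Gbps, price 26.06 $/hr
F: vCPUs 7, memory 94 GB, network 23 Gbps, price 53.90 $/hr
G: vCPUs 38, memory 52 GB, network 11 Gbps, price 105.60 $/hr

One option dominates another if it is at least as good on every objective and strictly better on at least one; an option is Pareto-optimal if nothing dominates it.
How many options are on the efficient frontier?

A: not dominated.
B: not dominated (best price).
C: not dominated (best network).
D: not dominated (best vCPUs).
E: not dominated (best memory).
F: dominated by C (vCPUs 50≥7, memory 191≥94, network 24≥23, price 35.86≤53.90).
G: dominated by A (vCPUs 49≥38, memory 68≥52, network 12≥11, price 15.67≤105.60).
Pareto-optimal: A, B, C, D, E → 5.

5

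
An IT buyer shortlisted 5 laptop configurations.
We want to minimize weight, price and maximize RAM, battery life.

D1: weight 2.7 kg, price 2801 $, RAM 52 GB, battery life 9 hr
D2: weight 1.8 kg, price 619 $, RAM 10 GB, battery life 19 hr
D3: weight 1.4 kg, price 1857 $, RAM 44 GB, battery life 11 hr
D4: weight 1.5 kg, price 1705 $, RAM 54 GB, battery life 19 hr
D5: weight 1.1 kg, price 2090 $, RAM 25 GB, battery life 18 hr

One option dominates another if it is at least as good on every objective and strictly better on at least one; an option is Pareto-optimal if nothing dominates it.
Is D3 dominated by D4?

No

D4 vs D3: D4 is worse on weight (1.5 vs 1.4), so it does not dominate D3.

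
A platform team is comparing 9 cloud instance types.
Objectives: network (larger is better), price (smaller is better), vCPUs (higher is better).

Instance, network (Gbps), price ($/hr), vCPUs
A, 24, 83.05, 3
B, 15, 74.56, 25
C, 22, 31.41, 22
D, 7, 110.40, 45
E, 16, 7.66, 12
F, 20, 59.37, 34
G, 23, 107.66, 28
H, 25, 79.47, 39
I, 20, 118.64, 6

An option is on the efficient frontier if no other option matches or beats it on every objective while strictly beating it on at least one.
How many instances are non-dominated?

A: dominated by H (network 25≥24, price 79.47≤83.05, vCPUs 39≥3).
B: dominated by F (network 20≥15, price 59.37≤74.56, vCPUs 34≥25).
C: not dominated.
D: not dominated (best vCPUs).
E: not dominated (best price).
F: not dominated.
G: dominated by H (network 25≥23, price 79.47≤107.66, vCPUs 39≥28).
H: not dominated (best network).
I: dominated by C (network 22≥20, price 31.41≤118.64, vCPUs 22≥6).
Pareto-optimal: C, D, E, F, H → 5.

5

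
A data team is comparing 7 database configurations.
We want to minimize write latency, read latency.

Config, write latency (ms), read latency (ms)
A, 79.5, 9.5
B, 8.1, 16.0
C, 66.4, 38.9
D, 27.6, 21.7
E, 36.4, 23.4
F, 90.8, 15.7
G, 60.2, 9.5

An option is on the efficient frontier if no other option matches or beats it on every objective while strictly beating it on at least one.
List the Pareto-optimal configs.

A: dominated by G (write latency 60.2≤79.5, read latency 9.5≤9.5).
B: not dominated (best write latency).
C: dominated by B (write latency 8.1≤66.4, read latency 16.0≤38.9).
D: dominated by B (write latency 8.1≤27.6, read latency 16.0≤21.7).
E: dominated by B (write latency 8.1≤36.4, read latency 16.0≤23.4).
F: dominated by A (write latency 79.5≤90.8, read latency 9.5≤15.7).
G: not dominated.

B, G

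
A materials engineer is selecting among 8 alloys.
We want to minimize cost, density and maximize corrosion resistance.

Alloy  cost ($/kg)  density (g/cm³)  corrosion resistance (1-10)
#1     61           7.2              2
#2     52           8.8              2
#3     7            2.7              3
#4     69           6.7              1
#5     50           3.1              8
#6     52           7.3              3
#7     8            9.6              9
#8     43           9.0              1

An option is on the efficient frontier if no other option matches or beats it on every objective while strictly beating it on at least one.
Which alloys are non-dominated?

#1: dominated by #3 (cost 7≤61, density 2.7≤7.2, corrosion resistance 3≥2).
#2: dominated by #3 (cost 7≤52, density 2.7≤8.8, corrosion resistance 3≥2).
#3: not dominated (best cost).
#4: dominated by #3 (cost 7≤69, density 2.7≤6.7, corrosion resistance 3≥1).
#5: not dominated.
#6: dominated by #3 (cost 7≤52, density 2.7≤7.3, corrosion resistance 3≥3).
#7: not dominated (best corrosion resistance).
#8: dominated by #3 (cost 7≤43, density 2.7≤9.0, corrosion resistance 3≥1).

#3, #5, #7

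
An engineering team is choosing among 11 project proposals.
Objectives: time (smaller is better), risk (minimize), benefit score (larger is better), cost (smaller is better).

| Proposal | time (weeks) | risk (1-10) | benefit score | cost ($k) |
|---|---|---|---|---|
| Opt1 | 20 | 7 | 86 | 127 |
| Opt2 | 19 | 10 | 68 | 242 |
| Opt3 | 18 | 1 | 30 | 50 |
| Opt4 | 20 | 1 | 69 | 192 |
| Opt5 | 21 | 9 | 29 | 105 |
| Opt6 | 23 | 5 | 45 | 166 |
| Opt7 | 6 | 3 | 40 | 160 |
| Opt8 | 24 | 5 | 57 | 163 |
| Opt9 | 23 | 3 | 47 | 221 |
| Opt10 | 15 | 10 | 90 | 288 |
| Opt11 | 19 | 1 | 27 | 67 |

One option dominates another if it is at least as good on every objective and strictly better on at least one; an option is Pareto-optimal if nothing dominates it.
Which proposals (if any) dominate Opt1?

Opt2: worse on risk (10 vs 7).
Opt3: worse on benefit score (30 vs 86).
Opt4: worse on benefit score (69 vs 86).
Opt5: worse on time (21 vs 20).
Opt6: worse on time (23 vs 20).
Opt7: worse on benefit score (40 vs 86).
Opt8: worse on time (24 vs 20).
Opt9: worse on time (23 vs 20).
Opt10: worse on risk (10 vs 7).
Opt11: worse on benefit score (27 vs 86).
No option dominates Opt1.

none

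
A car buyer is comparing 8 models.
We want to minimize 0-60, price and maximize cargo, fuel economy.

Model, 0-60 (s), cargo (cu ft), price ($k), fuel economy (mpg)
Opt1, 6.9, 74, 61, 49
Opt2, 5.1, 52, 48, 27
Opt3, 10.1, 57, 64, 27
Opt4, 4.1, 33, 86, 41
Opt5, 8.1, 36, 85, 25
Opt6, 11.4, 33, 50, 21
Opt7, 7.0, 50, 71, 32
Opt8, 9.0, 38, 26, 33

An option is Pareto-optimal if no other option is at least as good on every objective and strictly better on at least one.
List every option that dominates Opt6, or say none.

Opt2: 0-60 5.1≤11.4, cargo 52≥33, price 48≤50, fuel economy 27≥21 — dominates Opt6.
Opt8: 0-60 9.0≤11.4, cargo 38≥33, price 26≤50, fuel economy 33≥21 — dominates Opt6.
Others (Opt1, Opt3, Opt4, Opt5, Opt7) are each worse than Opt6 on at least one objective.

Opt2, Opt8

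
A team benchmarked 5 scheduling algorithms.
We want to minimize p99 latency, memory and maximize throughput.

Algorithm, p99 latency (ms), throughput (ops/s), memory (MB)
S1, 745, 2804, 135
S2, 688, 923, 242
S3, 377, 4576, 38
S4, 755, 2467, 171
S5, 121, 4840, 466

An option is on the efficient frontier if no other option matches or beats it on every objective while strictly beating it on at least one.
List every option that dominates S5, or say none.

S1: worse on p99 latency (745 vs 121).
S2: worse on p99 latency (688 vs 121).
S3: worse on p99 latency (377 vs 121).
S4: worse on p99 latency (755 vs 121).
No option dominates S5.

none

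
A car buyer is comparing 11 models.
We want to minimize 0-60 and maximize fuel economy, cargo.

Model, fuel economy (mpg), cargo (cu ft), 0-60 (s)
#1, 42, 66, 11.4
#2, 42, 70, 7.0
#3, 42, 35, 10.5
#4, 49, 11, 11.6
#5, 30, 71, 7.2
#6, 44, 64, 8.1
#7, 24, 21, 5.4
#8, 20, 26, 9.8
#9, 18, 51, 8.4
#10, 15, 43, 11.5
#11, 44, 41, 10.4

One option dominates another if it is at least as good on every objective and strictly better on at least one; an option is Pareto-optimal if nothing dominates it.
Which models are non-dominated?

#2, #4, #5, #6, #7

#1: dominated by #2 (fuel economy 42≥42, cargo 70≥66, 0-60 7.0≤11.4).
#2: not dominated.
#3: dominated by #2 (fuel economy 42≥42, cargo 70≥35, 0-60 7.0≤10.5).
#4: not dominated (best fuel economy).
#5: not dominated (best cargo).
#6: not dominated.
#7: not dominated (best 0-60).
#8: dominated by #2 (fuel economy 42≥20, cargo 70≥26, 0-60 7.0≤9.8).
#9: dominated by #2 (fuel economy 42≥18, cargo 70≥51, 0-60 7.0≤8.4).
#10: dominated by #1 (fuel economy 42≥15, cargo 66≥43, 0-60 11.4≤11.5).
#11: dominated by #6 (fuel economy 44≥44, cargo 64≥41, 0-60 8.1≤10.4).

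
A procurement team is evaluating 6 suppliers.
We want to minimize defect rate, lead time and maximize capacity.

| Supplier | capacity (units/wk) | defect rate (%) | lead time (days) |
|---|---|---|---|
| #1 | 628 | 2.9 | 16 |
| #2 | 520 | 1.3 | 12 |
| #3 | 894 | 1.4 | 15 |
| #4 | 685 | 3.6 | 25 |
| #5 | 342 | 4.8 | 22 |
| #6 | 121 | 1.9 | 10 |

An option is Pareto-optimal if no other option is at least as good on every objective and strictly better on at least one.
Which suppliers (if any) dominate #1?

#3

#3: capacity 894≥628, defect rate 1.4≤2.9, lead time 15≤16 — dominates #1.
Others (#2, #4, #5, #6) are each worse than #1 on at least one objective.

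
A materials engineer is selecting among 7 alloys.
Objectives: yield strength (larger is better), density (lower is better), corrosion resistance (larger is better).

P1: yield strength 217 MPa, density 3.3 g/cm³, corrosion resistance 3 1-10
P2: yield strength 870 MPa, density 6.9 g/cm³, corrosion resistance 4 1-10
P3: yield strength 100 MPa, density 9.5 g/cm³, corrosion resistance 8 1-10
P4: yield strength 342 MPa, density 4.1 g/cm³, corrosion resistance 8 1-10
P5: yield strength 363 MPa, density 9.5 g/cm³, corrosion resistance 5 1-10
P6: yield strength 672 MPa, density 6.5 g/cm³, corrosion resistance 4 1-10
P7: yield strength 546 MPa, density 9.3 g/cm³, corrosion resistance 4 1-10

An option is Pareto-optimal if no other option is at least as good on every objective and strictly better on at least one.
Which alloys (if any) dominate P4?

P1: worse on yield strength (217 vs 342).
P2: worse on density (6.9 vs 4.1).
P3: worse on yield strength (100 vs 342).
P5: worse on density (9.5 vs 4.1).
P6: worse on density (6.5 vs 4.1).
P7: worse on density (9.3 vs 4.1).
No option dominates P4.

none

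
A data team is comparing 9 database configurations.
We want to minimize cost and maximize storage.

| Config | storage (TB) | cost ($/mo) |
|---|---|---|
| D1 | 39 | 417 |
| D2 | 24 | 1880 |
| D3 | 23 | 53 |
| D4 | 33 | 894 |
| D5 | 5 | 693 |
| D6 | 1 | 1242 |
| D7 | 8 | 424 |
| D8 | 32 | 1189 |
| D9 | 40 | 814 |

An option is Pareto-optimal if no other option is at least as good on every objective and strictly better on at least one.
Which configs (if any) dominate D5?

D1, D3, D7

D1: storage 39≥5, cost 417≤693 — dominates D5.
D3: storage 23≥5, cost 53≤693 — dominates D5.
D7: storage 8≥5, cost 424≤693 — dominates D5.
Others (D2, D4, D6, D8, D9) are each worse than D5 on at least one objective.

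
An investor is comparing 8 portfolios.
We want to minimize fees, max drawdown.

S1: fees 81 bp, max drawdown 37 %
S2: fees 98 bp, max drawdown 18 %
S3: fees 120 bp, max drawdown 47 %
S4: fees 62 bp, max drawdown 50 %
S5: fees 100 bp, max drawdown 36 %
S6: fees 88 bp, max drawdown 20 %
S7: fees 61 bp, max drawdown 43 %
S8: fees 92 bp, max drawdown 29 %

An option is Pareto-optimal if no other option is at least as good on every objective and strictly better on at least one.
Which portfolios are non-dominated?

S1, S2, S6, S7

S1: not dominated.
S2: not dominated (best max drawdown).
S3: dominated by S1 (fees 81≤120, max drawdown 37≤47).
S4: dominated by S7 (fees 61≤62, max drawdown 43≤50).
S5: dominated by S2 (fees 98≤100, max drawdown 18≤36).
S6: not dominated.
S7: not dominated (best fees).
S8: dominated by S6 (fees 88≤92, max drawdown 20≤29).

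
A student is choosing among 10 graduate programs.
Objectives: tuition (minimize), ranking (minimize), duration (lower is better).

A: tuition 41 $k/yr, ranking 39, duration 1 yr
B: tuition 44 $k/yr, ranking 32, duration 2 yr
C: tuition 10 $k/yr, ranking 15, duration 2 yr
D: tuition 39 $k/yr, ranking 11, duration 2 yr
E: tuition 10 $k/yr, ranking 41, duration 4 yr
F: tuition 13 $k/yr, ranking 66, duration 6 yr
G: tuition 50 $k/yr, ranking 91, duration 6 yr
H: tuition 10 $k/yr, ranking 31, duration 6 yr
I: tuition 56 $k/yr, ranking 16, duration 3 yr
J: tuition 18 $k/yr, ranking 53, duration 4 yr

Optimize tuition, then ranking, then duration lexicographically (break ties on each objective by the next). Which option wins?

First minimize tuition: best is 10, kept {C, E, H}.
Then minimize ranking: best is 15, kept {C}.

C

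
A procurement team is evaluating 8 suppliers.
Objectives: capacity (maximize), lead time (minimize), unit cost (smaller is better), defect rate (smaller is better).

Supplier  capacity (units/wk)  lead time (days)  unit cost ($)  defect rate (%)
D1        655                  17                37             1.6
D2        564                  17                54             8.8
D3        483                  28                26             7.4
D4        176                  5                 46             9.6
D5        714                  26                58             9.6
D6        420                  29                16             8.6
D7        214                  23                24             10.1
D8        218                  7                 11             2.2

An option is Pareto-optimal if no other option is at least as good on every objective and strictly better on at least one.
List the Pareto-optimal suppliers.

D1: not dominated (best defect rate).
D2: dominated by D1 (capacity 655≥564, lead time 17≤17, unit cost 37≤54, defect rate 1.6≤8.8).
D3: not dominated.
D4: not dominated (best lead time).
D5: not dominated (best capacity).
D6: not dominated.
D7: dominated by D8 (capacity 218≥214, lead time 7≤23, unit cost 11≤24, defect rate 2.2≤10.1).
D8: not dominated (best unit cost).

D1, D3, D4, D5, D6, D8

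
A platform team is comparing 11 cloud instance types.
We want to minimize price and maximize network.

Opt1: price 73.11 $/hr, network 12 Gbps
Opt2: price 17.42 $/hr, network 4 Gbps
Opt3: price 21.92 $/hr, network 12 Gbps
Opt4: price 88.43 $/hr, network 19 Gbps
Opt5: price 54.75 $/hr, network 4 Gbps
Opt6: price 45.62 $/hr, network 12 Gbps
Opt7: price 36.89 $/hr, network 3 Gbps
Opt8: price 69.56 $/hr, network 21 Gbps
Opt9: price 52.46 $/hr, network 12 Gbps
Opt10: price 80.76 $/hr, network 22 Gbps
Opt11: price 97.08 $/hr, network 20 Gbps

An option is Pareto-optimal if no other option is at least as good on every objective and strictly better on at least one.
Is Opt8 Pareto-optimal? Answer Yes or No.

Opt1: worse on price (73.11 vs 69.56).
Opt2: worse on network (4 vs 21).
Opt3: worse on network (12 vs 21).
Opt4: worse on price (88.43 vs 69.56).
Opt5: worse on network (4 vs 21).
Opt6: worse on network (12 vs 21).
Opt7: worse on network (3 vs 21).
Opt9: worse on network (12 vs 21).
Opt10: worse on price (80.76 vs 69.56).
Opt11: worse on price (97.08 vs 69.56).
No option is at least as good as Opt8 on every objective and strictly better on one.

Yes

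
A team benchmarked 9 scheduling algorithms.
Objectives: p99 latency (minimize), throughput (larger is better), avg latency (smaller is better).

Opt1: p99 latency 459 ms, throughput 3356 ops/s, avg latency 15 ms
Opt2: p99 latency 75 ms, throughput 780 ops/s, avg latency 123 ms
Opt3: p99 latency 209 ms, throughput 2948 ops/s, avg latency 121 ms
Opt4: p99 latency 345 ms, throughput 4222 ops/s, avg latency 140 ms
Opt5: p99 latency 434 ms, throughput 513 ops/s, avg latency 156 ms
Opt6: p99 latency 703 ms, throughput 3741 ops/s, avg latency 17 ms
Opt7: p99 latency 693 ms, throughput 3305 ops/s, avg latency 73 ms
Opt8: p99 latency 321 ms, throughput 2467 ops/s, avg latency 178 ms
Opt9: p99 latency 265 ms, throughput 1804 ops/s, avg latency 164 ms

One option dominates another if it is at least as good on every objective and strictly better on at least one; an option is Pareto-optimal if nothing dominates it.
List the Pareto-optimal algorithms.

Opt1: not dominated (best avg latency).
Opt2: not dominated (best p99 latency).
Opt3: not dominated.
Opt4: not dominated (best throughput).
Opt5: dominated by Opt2 (p99 latency 75≤434, throughput 780≥513, avg latency 123≤156).
Opt6: not dominated.
Opt7: dominated by Opt1 (p99 latency 459≤693, throughput 3356≥3305, avg latency 15≤73).
Opt8: dominated by Opt3 (p99 latency 209≤321, throughput 2948≥2467, avg latency 121≤178).
Opt9: dominated by Opt3 (p99 latency 209≤265, throughput 2948≥1804, avg latency 121≤164).

Opt1, Opt2, Opt3, Opt4, Opt6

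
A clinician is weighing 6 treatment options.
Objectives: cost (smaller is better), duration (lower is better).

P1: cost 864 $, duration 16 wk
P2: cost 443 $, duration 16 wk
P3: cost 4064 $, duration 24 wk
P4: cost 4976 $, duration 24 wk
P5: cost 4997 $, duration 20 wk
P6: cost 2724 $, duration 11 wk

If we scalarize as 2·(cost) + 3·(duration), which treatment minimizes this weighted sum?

P1: 2·864 + 3·16 = 1776
P2: 2·443 + 3·16 = 934
P3: 2·4064 + 3·24 = 8200
P4: 2·4976 + 3·24 = 10024
P5: 2·4997 + 3·20 = 10054
P6: 2·2724 + 3·11 = 5481
Lowest: P2 at 934.

P2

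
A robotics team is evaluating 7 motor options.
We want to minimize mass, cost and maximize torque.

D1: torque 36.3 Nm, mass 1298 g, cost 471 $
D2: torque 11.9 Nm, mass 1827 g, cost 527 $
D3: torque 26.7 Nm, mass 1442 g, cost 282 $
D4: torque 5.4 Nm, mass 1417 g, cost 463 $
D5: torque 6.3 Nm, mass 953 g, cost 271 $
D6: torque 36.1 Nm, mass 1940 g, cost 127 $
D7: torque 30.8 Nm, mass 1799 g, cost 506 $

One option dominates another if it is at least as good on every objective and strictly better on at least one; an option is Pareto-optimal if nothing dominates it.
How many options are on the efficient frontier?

D1: not dominated (best torque).
D2: dominated by D1 (torque 36.3≥11.9, mass 1298≤1827, cost 471≤527).
D3: not dominated.
D4: dominated by D5 (torque 6.3≥5.4, mass 953≤1417, cost 271≤463).
D5: not dominated (best mass).
D6: not dominated (best cost).
D7: dominated by D1 (torque 36.3≥30.8, mass 1298≤1799, cost 471≤506).
Pareto-optimal: D1, D3, D5, D6 → 4.

4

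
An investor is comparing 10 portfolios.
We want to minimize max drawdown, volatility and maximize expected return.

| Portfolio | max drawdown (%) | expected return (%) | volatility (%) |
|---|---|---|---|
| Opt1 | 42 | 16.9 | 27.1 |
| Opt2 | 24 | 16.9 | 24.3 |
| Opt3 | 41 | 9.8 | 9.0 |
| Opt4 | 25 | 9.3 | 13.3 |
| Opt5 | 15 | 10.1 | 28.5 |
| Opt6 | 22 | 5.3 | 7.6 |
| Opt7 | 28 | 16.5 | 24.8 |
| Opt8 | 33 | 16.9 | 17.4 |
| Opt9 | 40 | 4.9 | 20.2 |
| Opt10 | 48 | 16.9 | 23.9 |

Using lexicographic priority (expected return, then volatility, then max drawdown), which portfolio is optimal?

Opt8

First maximize expected return: best is 16.9, kept {Opt1, Opt2, Opt8, Opt10}.
Then minimize volatility: best is 17.4, kept {Opt8}.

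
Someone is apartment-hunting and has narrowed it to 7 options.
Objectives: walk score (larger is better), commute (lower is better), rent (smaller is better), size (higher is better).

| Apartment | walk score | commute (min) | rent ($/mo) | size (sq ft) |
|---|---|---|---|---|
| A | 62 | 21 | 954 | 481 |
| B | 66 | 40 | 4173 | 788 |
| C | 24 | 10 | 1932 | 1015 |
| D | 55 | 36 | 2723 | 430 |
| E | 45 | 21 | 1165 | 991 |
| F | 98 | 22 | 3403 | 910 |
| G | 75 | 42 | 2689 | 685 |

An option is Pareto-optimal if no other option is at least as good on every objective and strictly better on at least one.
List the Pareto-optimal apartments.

A, C, E, F, G

A: not dominated (best rent).
B: dominated by F (walk score 98≥66, commute 22≤40, rent 3403≤4173, size 910≥788).
C: not dominated (best commute).
D: dominated by A (walk score 62≥55, commute 21≤36, rent 954≤2723, size 481≥430).
E: not dominated.
F: not dominated (best walk score).
G: not dominated.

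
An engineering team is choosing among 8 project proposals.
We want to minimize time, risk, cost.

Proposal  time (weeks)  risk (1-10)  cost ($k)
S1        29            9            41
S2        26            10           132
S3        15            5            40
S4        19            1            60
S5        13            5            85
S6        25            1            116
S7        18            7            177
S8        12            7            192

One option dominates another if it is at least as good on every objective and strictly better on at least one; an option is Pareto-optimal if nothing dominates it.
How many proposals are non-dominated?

S1: dominated by S3 (time 15≤29, risk 5≤9, cost 40≤41).
S2: dominated by S3 (time 15≤26, risk 5≤10, cost 40≤132).
S3: not dominated (best cost).
S4: not dominated.
S5: not dominated.
S6: dominated by S4 (time 19≤25, risk 1≤1, cost 60≤116).
S7: dominated by S3 (time 15≤18, risk 5≤7, cost 40≤177).
S8: not dominated (best time).
Pareto-optimal: S3, S4, S5, S8 → 4.

4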